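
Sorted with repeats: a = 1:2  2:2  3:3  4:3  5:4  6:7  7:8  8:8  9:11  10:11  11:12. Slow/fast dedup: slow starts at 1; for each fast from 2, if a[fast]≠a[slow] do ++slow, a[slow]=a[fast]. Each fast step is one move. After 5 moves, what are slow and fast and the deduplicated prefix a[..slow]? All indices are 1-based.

slow=4, fast=7, prefix=[2, 3, 4, 7]

slow=1 fast=2: a[fast]=2=a[slow] dup, fast++
slow=1 fast=3: a[fast]=3≠a[slow]=2 write a[2]=3, slow++,fast++
slow=2 fast=4: a[fast]=3=a[slow] dup, fast++
slow=2 fast=5: a[fast]=4≠a[slow]=3 write a[3]=4, slow++,fast++
slow=3 fast=6: a[fast]=7≠a[slow]=4 write a[4]=7, slow++,fast++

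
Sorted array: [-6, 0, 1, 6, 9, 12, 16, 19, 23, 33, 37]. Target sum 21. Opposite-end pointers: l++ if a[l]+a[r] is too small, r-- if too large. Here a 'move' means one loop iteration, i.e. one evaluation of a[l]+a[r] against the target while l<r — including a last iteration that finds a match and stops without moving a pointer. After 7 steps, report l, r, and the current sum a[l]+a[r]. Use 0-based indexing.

[0,10] -6+37=31 >21 → r--
[0,9] -6+33=27 >21 → r--
[0,8] -6+23=17 <21 → l++
[1,8] 0+23=23 >21 → r--
[1,7] 0+19=19 <21 → l++
[2,7] 1+19=20 <21 → l++
[3,7] 6+19=25 >21 → r--

l=3, r=6, sum=22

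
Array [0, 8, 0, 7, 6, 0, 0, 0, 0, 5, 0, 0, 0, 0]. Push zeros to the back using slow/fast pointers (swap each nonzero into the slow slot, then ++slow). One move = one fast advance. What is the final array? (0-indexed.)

(s=0,f=0) a[fast]=0 → fast++
(s=0,f=1) a[fast]=8≠0 swap→a[0]=8 → slow++,fast++
(s=1,f=2) a[fast]=0 → fast++
(s=1,f=3) a[fast]=7≠0 swap→a[1]=7 → slow++,fast++
(s=2,f=4) a[fast]=6≠0 swap→a[2]=6 → slow++,fast++
(s=3,f=5) a[fast]=0 → fast++
(s=3,f=6) a[fast]=0 → fast++
(s=3,f=7) a[fast]=0 → fast++
(s=3,f=8) a[fast]=0 → fast++
(s=3,f=9) a[fast]=5≠0 swap→a[3]=5 → slow++,fast++
(s=4,f=10) a[fast]=0 → fast++
(s=4,f=11) a[fast]=0 → fast++
(s=4,f=12) a[fast]=0 → fast++
(s=4,f=13) a[fast]=0 → fast++

[8, 7, 6, 5, 0, 0, 0, 0, 0, 0, 0, 0, 0, 0]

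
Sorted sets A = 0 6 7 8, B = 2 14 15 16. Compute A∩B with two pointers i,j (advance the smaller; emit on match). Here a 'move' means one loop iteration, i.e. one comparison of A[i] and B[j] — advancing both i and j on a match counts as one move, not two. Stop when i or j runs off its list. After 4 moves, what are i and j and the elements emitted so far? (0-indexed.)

i=0 j=0: 0<2, i++
i=1 j=0: 6>2, j++
i=1 j=1: 6<14, i++
i=2 j=1: 7<14, i++

i=3, j=1, emitted=[]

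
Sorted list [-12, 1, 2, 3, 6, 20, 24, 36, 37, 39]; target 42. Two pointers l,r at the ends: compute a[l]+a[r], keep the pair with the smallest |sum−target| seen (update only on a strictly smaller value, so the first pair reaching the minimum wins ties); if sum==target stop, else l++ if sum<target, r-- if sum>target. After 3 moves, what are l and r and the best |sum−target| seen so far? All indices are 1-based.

l=4, r=10, best |Δ|=1

[1,10] -12+39=27 d=15 * → l++
[2,10] 1+39=40 d=2 * → l++
[3,10] 2+39=41 d=1 * → l++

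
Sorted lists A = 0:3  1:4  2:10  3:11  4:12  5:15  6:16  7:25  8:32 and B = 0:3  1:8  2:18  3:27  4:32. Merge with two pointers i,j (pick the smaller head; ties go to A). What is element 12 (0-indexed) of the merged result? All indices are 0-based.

[i=0,j=0] A[i]=3<=B[j]=3 take 3 → i++
[i=1,j=0] A[i]=4>B[j]=3 take 3 → j++
[i=1,j=1] A[i]=4<=B[j]=8 take 4 → i++
[i=2,j=1] A[i]=10>B[j]=8 take 8 → j++
[i=2,j=2] A[i]=10<=B[j]=18 take 10 → i++
[i=3,j=2] A[i]=11<=B[j]=18 take 11 → i++
[i=4,j=2] A[i]=12<=B[j]=18 take 12 → i++
[i=5,j=2] A[i]=15<=B[j]=18 take 15 → i++
[i=6,j=2] A[i]=16<=B[j]=18 take 16 → i++
[i=7,j=2] A[i]=25>B[j]=18 take 18 → j++
[i=7,j=3] A[i]=25<=B[j]=27 take 25 → i++
[i=8,j=3] A[i]=32>B[j]=27 take 27 → j++
[i=8,j=4] A[i]=32<=B[j]=32 take 32 → i++
[i=9,j=4] A done, take B[j]=32 → j++

merged[12] = 32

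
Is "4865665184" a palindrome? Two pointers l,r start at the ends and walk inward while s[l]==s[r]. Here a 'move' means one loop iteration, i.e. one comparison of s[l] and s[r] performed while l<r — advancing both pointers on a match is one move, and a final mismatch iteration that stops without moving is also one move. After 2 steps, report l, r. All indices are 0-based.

l=2, r=7

l=0 r=9: '4'=='4', l++,r--
l=1 r=8: '8'=='8', l++,r--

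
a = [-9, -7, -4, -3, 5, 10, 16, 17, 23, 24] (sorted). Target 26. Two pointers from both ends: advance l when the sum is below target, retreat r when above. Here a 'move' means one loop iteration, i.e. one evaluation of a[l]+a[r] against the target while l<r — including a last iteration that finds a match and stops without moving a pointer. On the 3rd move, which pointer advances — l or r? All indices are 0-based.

l=0 r=9: -9+24=15 <26, l++
l=1 r=9: -7+24=17 <26, l++
l=2 r=9: -4+24=20 <26, l++

l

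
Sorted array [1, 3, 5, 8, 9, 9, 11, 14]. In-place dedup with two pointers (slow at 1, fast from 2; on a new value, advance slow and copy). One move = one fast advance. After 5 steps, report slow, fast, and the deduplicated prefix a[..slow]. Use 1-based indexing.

slow=5, fast=7, prefix=[1, 3, 5, 8, 9]

(s=1,f=2) a[fast]=3≠a[slow]=1 write a[2]=3 → slow++,fast++
(s=2,f=3) a[fast]=5≠a[slow]=3 write a[3]=5 → slow++,fast++
(s=3,f=4) a[fast]=8≠a[slow]=5 write a[4]=8 → slow++,fast++
(s=4,f=5) a[fast]=9≠a[slow]=8 write a[5]=9 → slow++,fast++
(s=5,f=6) a[fast]=9=a[slow] dup → fast++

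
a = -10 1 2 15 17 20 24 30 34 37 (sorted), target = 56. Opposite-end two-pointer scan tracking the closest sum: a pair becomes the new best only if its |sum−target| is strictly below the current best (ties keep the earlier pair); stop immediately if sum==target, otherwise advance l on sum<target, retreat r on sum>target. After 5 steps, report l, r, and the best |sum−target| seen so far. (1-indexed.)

l=6, r=10, best |Δ|=2

[1,10] -10+37=27 d=29 * → l++
[2,10] 1+37=38 d=18 * → l++
[3,10] 2+37=39 d=17 * → l++
[4,10] 15+37=52 d=4 * → l++
[5,10] 17+37=54 d=2 * → l++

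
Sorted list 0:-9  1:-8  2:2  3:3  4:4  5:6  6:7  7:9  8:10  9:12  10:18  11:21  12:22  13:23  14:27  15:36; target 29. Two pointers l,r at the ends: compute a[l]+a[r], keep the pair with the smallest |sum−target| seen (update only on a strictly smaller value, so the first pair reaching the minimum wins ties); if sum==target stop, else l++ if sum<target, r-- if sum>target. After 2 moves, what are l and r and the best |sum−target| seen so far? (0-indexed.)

l=0 r=15: -9+36=27 d=2 *, l++
l=1 r=15: -8+36=28 d=1 *, l++

l=2, r=15, best |Δ|=1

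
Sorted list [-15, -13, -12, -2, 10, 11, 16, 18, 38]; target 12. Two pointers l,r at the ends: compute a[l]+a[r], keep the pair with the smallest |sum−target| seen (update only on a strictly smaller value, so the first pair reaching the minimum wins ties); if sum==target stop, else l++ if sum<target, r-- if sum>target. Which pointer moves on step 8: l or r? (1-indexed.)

l=1 r=9: -15+38=23 d=11 *, r--
l=1 r=8: -15+18=3 d=9 *, l++
l=2 r=8: -13+18=5 d=7 *, l++
l=3 r=8: -12+18=6 d=6 *, l++
l=4 r=8: -2+18=16 d=4 *, r--
l=4 r=7: -2+16=14 d=2 *, r--
l=4 r=6: -2+11=9 d=3, l++
l=5 r=6: 10+11=21 d=9, r--

r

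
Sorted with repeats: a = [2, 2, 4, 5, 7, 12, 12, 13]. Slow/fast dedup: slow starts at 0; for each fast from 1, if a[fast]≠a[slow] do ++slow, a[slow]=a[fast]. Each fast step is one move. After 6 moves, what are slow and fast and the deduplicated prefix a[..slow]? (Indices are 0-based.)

slow=4, fast=7, prefix=[2, 4, 5, 7, 12]

(s=0,f=1) a[fast]=2=a[slow] dup → fast++
(s=0,f=2) a[fast]=4≠a[slow]=2 write a[1]=4 → slow++,fast++
(s=1,f=3) a[fast]=5≠a[slow]=4 write a[2]=5 → slow++,fast++
(s=2,f=4) a[fast]=7≠a[slow]=5 write a[3]=7 → slow++,fast++
(s=3,f=5) a[fast]=12≠a[slow]=7 write a[4]=12 → slow++,fast++
(s=4,f=6) a[fast]=12=a[slow] dup → fast++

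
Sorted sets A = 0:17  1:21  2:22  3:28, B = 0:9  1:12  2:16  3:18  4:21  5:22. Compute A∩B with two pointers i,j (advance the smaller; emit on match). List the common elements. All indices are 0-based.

intersection = [21, 22]

i=0 j=0: 17>9, j++
i=0 j=1: 17>12, j++
i=0 j=2: 17>16, j++
i=0 j=3: 17<18, i++
i=1 j=3: 21>18, j++
i=1 j=4: 21==21 emit, i++,j++
i=2 j=5: 22==22 emit, i++,j++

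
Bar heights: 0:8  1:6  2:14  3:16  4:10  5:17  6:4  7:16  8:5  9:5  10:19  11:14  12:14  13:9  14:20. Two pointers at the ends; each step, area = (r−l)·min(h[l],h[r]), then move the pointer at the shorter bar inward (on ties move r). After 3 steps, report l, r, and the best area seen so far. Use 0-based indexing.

l=0 r=14: min(8,20)*14=112 best=112 *, l++
l=1 r=14: min(6,20)*13=78 best=112, l++
l=2 r=14: min(14,20)*12=168 best=168 *, l++

l=3, r=14, best area=168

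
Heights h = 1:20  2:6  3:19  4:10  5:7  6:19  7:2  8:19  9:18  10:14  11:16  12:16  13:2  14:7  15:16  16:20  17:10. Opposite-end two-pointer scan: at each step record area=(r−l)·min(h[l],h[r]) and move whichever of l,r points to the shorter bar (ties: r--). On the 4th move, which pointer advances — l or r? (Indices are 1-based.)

[1,17] min(20,10)*16=160 best=160 * → r--
[1,16] min(20,20)*15=300 best=300 * → r--
[1,15] min(20,16)*14=224 best=300 → r--
[1,14] min(20,7)*13=91 best=300 → r--

r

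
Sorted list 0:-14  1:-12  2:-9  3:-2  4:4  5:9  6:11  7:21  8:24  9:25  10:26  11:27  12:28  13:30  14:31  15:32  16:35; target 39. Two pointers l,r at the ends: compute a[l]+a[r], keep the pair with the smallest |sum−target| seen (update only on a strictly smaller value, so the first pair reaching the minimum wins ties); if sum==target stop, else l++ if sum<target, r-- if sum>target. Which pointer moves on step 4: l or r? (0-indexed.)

l

l=0 r=16: -14+35=21 d=18 *, l++
l=1 r=16: -12+35=23 d=16 *, l++
l=2 r=16: -9+35=26 d=13 *, l++
l=3 r=16: -2+35=33 d=6 *, l++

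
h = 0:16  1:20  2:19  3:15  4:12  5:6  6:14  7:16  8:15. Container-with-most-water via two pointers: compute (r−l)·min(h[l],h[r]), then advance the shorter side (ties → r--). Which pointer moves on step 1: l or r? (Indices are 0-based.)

l=0 r=8: min(16,15)*8=120 best=120 *, r--

r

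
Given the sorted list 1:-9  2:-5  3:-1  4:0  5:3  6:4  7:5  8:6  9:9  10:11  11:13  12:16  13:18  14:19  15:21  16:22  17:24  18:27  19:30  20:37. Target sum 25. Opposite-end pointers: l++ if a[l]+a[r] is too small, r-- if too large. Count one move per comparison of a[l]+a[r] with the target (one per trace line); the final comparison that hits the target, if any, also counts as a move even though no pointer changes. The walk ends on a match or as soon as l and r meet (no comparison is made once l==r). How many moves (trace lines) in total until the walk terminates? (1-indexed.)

3 moves

l=1 r=20: -9+37=28 >25, r--
l=1 r=19: -9+30=21 <25, l++
l=2 r=19: -5+30=25, found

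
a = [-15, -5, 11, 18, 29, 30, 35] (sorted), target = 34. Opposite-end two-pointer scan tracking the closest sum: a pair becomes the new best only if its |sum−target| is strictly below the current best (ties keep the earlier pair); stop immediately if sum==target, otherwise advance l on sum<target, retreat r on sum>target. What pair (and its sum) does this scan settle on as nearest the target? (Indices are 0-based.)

l=0 r=6: -15+35=20 d=14 *, l++
l=1 r=6: -5+35=30 d=4 *, l++
l=2 r=6: 11+35=46 d=12, r--
l=2 r=5: 11+30=41 d=7, r--
l=2 r=4: 11+29=40 d=6, r--
l=2 r=3: 11+18=29 d=5, l++

pair (-5, 35) with sum 30 (|Δ|=4)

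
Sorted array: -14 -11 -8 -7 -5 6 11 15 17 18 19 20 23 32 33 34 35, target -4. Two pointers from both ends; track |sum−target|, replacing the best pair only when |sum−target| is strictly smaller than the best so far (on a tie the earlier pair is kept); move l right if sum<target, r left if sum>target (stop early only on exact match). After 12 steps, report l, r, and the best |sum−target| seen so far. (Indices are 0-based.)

l=1, r=5, best |Δ|=1

[0,16] -14+35=21 d=25 * → r--
[0,15] -14+34=20 d=24 * → r--
[0,14] -14+33=19 d=23 * → r--
[0,13] -14+32=18 d=22 * → r--
[0,12] -14+23=9 d=13 * → r--
[0,11] -14+20=6 d=10 * → r--
[0,10] -14+19=5 d=9 * → r--
[0,9] -14+18=4 d=8 * → r--
[0,8] -14+17=3 d=7 * → r--
[0,7] -14+15=1 d=5 * → r--
[0,6] -14+11=-3 d=1 * → r--
[0,5] -14+6=-8 d=4 → l++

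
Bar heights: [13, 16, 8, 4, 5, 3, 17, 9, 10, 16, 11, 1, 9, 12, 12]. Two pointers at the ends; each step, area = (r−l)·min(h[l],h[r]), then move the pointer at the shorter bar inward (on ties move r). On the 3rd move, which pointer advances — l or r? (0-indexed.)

r

l=0 r=14: min(13,12)*14=168 best=168 *, r--
l=0 r=13: min(13,12)*13=156 best=168, r--
l=0 r=12: min(13,9)*12=108 best=168, r--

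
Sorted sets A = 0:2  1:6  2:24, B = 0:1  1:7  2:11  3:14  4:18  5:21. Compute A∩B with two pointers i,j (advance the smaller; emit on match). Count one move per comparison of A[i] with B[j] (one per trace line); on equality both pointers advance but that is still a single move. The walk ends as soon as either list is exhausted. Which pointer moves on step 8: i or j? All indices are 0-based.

j

i=0 j=0: 2>1, j++
i=0 j=1: 2<7, i++
i=1 j=1: 6<7, i++
i=2 j=1: 24>7, j++
i=2 j=2: 24>11, j++
i=2 j=3: 24>14, j++
i=2 j=4: 24>18, j++
i=2 j=5: 24>21, j++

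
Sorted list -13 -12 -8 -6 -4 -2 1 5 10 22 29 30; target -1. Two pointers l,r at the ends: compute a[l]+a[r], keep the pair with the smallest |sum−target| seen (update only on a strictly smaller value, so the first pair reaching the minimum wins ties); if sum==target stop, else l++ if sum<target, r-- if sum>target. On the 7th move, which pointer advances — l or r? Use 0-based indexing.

l

l=0 r=11: -13+30=17 d=18 *, r--
l=0 r=10: -13+29=16 d=17 *, r--
l=0 r=9: -13+22=9 d=10 *, r--
l=0 r=8: -13+10=-3 d=2 *, l++
l=1 r=8: -12+10=-2 d=1 *, l++
l=2 r=8: -8+10=2 d=3, r--
l=2 r=7: -8+5=-3 d=2, l++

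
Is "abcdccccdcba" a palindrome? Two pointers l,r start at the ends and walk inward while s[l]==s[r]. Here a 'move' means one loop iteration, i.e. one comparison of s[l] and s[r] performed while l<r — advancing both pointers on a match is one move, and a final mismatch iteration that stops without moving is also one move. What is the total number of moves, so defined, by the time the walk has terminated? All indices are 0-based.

6 moves

l=0 r=11: 'a'=='a', l++,r--
l=1 r=10: 'b'=='b', l++,r--
l=2 r=9: 'c'=='c', l++,r--
l=3 r=8: 'd'=='d', l++,r--
l=4 r=7: 'c'=='c', l++,r--
l=5 r=6: 'c'=='c', l++,r--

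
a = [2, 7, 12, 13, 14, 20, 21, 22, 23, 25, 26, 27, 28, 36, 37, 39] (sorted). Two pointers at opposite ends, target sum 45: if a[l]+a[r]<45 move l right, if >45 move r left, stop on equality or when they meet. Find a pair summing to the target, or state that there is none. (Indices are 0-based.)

(20, 25)

l=0 r=15: 2+39=41 <45, l++
l=1 r=15: 7+39=46 >45, r--
l=1 r=14: 7+37=44 <45, l++
l=2 r=14: 12+37=49 >45, r--
l=2 r=13: 12+36=48 >45, r--
l=2 r=12: 12+28=40 <45, l++
l=3 r=12: 13+28=41 <45, l++
l=4 r=12: 14+28=42 <45, l++
l=5 r=12: 20+28=48 >45, r--
l=5 r=11: 20+27=47 >45, r--
l=5 r=10: 20+26=46 >45, r--
l=5 r=9: 20+25=45, found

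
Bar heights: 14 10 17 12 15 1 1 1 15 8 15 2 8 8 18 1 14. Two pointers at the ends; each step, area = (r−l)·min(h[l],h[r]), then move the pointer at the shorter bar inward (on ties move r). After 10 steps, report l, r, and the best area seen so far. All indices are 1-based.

l=9, r=15, best area=224

l=1 r=17: min(14,14)*16=224 best=224 *, r--
l=1 r=16: min(14,1)*15=15 best=224, r--
l=1 r=15: min(14,18)*14=196 best=224, l++
l=2 r=15: min(10,18)*13=130 best=224, l++
l=3 r=15: min(17,18)*12=204 best=224, l++
l=4 r=15: min(12,18)*11=132 best=224, l++
l=5 r=15: min(15,18)*10=150 best=224, l++
l=6 r=15: min(1,18)*9=9 best=224, l++
l=7 r=15: min(1,18)*8=8 best=224, l++
l=8 r=15: min(1,18)*7=7 best=224, l++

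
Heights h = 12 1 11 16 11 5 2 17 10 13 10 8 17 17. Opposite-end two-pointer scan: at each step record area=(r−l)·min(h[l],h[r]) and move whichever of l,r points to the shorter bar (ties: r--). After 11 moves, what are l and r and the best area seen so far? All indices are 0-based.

l=7, r=9, best area=160

[0,13] min(12,17)*13=156 best=156 * → l++
[1,13] min(1,17)*12=12 best=156 → l++
[2,13] min(11,17)*11=121 best=156 → l++
[3,13] min(16,17)*10=160 best=160 * → l++
[4,13] min(11,17)*9=99 best=160 → l++
[5,13] min(5,17)*8=40 best=160 → l++
[6,13] min(2,17)*7=14 best=160 → l++
[7,13] min(17,17)*6=102 best=160 → r--
[7,12] min(17,17)*5=85 best=160 → r--
[7,11] min(17,8)*4=32 best=160 → r--
[7,10] min(17,10)*3=30 best=160 → r--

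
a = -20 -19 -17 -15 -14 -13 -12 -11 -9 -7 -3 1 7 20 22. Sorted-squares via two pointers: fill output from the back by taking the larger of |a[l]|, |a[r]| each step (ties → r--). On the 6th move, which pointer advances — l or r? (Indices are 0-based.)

l

l=0 r=14: |-20|<=|22| out[14]=484, r--
l=0 r=13: |-20|<=|20| out[13]=400, r--
l=0 r=12: |-20|>|7| out[12]=400, l++
l=1 r=12: |-19|>|7| out[11]=361, l++
l=2 r=12: |-17|>|7| out[10]=289, l++
l=3 r=12: |-15|>|7| out[9]=225, l++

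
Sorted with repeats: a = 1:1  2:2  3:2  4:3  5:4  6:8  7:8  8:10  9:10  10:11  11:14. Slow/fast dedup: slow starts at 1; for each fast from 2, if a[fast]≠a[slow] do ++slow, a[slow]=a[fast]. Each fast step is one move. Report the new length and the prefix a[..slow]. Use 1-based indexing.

(s=1,f=2) a[fast]=2≠a[slow]=1 write a[2]=2 → slow++,fast++
(s=2,f=3) a[fast]=2=a[slow] dup → fast++
(s=2,f=4) a[fast]=3≠a[slow]=2 write a[3]=3 → slow++,fast++
(s=3,f=5) a[fast]=4≠a[slow]=3 write a[4]=4 → slow++,fast++
(s=4,f=6) a[fast]=8≠a[slow]=4 write a[5]=8 → slow++,fast++
(s=5,f=7) a[fast]=8=a[slow] dup → fast++
(s=5,f=8) a[fast]=10≠a[slow]=8 write a[6]=10 → slow++,fast++
(s=6,f=9) a[fast]=10=a[slow] dup → fast++
(s=6,f=10) a[fast]=11≠a[slow]=10 write a[7]=11 → slow++,fast++
(s=7,f=11) a[fast]=14≠a[slow]=11 write a[8]=14 → slow++,fast++

length 8; prefix = [1, 2, 3, 4, 8, 10, 11, 14]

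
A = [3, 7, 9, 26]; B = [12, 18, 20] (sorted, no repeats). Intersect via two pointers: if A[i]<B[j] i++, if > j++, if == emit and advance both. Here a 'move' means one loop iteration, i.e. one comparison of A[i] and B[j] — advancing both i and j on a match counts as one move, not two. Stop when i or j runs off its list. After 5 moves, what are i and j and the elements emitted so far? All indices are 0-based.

i=3, j=2, emitted=[]

[i=0,j=0] 3<12 → i++
[i=1,j=0] 7<12 → i++
[i=2,j=0] 9<12 → i++
[i=3,j=0] 26>12 → j++
[i=3,j=1] 26>18 → j++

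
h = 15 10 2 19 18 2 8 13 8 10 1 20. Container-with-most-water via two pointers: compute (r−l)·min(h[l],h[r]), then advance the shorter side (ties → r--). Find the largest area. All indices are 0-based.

max area = 165

l=0 r=11: min(15,20)*11=165 best=165 *, l++
l=1 r=11: min(10,20)*10=100 best=165, l++
l=2 r=11: min(2,20)*9=18 best=165, l++
l=3 r=11: min(19,20)*8=152 best=165, l++
l=4 r=11: min(18,20)*7=126 best=165, l++
l=5 r=11: min(2,20)*6=12 best=165, l++
l=6 r=11: min(8,20)*5=40 best=165, l++
l=7 r=11: min(13,20)*4=52 best=165, l++
l=8 r=11: min(8,20)*3=24 best=165, l++
l=9 r=11: min(10,20)*2=20 best=165, l++
l=10 r=11: min(1,20)*1=1 best=165, l++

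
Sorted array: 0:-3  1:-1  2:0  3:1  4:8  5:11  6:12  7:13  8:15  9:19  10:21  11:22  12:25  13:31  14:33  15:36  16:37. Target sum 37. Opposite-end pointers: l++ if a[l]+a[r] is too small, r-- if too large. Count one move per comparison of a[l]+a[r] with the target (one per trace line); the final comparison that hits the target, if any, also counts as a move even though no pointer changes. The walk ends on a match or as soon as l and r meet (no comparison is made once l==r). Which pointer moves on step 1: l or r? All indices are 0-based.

l

[0,16] -3+37=34 <37 → l++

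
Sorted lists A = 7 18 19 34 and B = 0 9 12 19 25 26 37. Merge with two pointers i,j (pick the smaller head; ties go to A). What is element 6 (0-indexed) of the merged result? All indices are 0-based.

[i=0,j=0] A[i]=7>B[j]=0 take 0 → j++
[i=0,j=1] A[i]=7<=B[j]=9 take 7 → i++
[i=1,j=1] A[i]=18>B[j]=9 take 9 → j++
[i=1,j=2] A[i]=18>B[j]=12 take 12 → j++
[i=1,j=3] A[i]=18<=B[j]=19 take 18 → i++
[i=2,j=3] A[i]=19<=B[j]=19 take 19 → i++
[i=3,j=3] A[i]=34>B[j]=19 take 19 → j++
[i=3,j=4] A[i]=34>B[j]=25 take 25 → j++
[i=3,j=5] A[i]=34>B[j]=26 take 26 → j++
[i=3,j=6] A[i]=34<=B[j]=37 take 34 → i++
[i=4,j=6] A done, take B[j]=37 → j++

merged[6] = 19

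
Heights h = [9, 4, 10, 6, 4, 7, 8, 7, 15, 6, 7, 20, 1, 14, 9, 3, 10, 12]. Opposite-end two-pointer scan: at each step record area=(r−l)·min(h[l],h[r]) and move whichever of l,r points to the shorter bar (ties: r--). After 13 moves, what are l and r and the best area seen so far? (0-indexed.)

l=8, r=12, best area=153

[0,17] min(9,12)*17=153 best=153 * → l++
[1,17] min(4,12)*16=64 best=153 → l++
[2,17] min(10,12)*15=150 best=153 → l++
[3,17] min(6,12)*14=84 best=153 → l++
[4,17] min(4,12)*13=52 best=153 → l++
[5,17] min(7,12)*12=84 best=153 → l++
[6,17] min(8,12)*11=88 best=153 → l++
[7,17] min(7,12)*10=70 best=153 → l++
[8,17] min(15,12)*9=108 best=153 → r--
[8,16] min(15,10)*8=80 best=153 → r--
[8,15] min(15,3)*7=21 best=153 → r--
[8,14] min(15,9)*6=54 best=153 → r--
[8,13] min(15,14)*5=70 best=153 → r--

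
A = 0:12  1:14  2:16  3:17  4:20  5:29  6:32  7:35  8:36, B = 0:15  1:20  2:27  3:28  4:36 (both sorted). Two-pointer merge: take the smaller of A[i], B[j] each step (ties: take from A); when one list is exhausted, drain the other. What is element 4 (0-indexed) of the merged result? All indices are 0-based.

i=0 j=0: A[i]=12<=B[j]=15 take 12, i++
i=1 j=0: A[i]=14<=B[j]=15 take 14, i++
i=2 j=0: A[i]=16>B[j]=15 take 15, j++
i=2 j=1: A[i]=16<=B[j]=20 take 16, i++
i=3 j=1: A[i]=17<=B[j]=20 take 17, i++
i=4 j=1: A[i]=20<=B[j]=20 take 20, i++
i=5 j=1: A[i]=29>B[j]=20 take 20, j++
i=5 j=2: A[i]=29>B[j]=27 take 27, j++
i=5 j=3: A[i]=29>B[j]=28 take 28, j++
i=5 j=4: A[i]=29<=B[j]=36 take 29, i++
i=6 j=4: A[i]=32<=B[j]=36 take 32, i++
i=7 j=4: A[i]=35<=B[j]=36 take 35, i++
i=8 j=4: A[i]=36<=B[j]=36 take 36, i++
i=9 j=4: A done, take B[j]=36, j++

merged[4] = 17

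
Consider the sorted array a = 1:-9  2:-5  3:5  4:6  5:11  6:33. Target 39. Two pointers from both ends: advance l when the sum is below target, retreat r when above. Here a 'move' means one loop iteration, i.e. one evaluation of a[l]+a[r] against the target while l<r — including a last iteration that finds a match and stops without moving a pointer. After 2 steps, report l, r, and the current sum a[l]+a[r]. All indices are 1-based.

l=3, r=6, sum=38

l=1 r=6: -9+33=24 <39, l++
l=2 r=6: -5+33=28 <39, l++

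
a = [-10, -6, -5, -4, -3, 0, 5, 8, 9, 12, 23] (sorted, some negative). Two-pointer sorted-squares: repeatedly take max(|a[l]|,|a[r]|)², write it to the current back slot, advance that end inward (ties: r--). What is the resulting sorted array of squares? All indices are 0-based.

[0, 9, 16, 25, 25, 36, 64, 81, 100, 144, 529]

[0,10] |-10|<=|23| out[10]=529 → r--
[0,9] |-10|<=|12| out[9]=144 → r--
[0,8] |-10|>|9| out[8]=100 → l++
[1,8] |-6|<=|9| out[7]=81 → r--
[1,7] |-6|<=|8| out[6]=64 → r--
[1,6] |-6|>|5| out[5]=36 → l++
[2,6] |-5|<=|5| out[4]=25 → r--
[2,5] |-5|>|0| out[3]=25 → l++
[3,5] |-4|>|0| out[2]=16 → l++
[4,5] |-3|>|0| out[1]=9 → l++
[5,5] |0|<=|0| out[0]=0 → r--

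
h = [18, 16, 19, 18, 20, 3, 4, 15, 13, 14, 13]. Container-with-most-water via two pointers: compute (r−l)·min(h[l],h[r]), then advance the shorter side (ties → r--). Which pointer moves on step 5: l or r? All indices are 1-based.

l=1 r=11: min(18,13)*10=130 best=130 *, r--
l=1 r=10: min(18,14)*9=126 best=130, r--
l=1 r=9: min(18,13)*8=104 best=130, r--
l=1 r=8: min(18,15)*7=105 best=130, r--
l=1 r=7: min(18,4)*6=24 best=130, r--

r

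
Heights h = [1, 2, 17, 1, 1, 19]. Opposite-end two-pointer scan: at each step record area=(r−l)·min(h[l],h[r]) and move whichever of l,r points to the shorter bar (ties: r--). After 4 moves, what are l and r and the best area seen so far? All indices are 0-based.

l=4, r=5, best area=51

[0,5] min(1,19)*5=5 best=5 * → l++
[1,5] min(2,19)*4=8 best=8 * → l++
[2,5] min(17,19)*3=51 best=51 * → l++
[3,5] min(1,19)*2=2 best=51 → l++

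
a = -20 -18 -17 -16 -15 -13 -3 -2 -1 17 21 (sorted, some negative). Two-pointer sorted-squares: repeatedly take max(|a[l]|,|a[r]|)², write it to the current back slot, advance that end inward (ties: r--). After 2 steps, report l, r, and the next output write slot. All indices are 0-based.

[0,10] |-20|<=|21| out[10]=441 → r--
[0,9] |-20|>|17| out[9]=400 → l++

l=1, r=9, next write slot=8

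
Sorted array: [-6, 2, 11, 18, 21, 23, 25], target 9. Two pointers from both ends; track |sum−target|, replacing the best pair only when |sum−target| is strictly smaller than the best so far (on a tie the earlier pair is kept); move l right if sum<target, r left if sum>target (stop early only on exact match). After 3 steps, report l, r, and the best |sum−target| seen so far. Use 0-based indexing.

l=0, r=3, best |Δ|=6

l=0 r=6: -6+25=19 d=10 *, r--
l=0 r=5: -6+23=17 d=8 *, r--
l=0 r=4: -6+21=15 d=6 *, r--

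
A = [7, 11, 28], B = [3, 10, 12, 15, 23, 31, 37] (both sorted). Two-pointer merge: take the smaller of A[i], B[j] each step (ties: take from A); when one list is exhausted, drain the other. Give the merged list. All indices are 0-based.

[3, 7, 10, 11, 12, 15, 23, 28, 31, 37]

[i=0,j=0] A[i]=7>B[j]=3 take 3 → j++
[i=0,j=1] A[i]=7<=B[j]=10 take 7 → i++
[i=1,j=1] A[i]=11>B[j]=10 take 10 → j++
[i=1,j=2] A[i]=11<=B[j]=12 take 11 → i++
[i=2,j=2] A[i]=28>B[j]=12 take 12 → j++
[i=2,j=3] A[i]=28>B[j]=15 take 15 → j++
[i=2,j=4] A[i]=28>B[j]=23 take 23 → j++
[i=2,j=5] A[i]=28<=B[j]=31 take 28 → i++
[i=3,j=5] A done, take B[j]=31 → j++
[i=3,j=6] A done, take B[j]=37 → j++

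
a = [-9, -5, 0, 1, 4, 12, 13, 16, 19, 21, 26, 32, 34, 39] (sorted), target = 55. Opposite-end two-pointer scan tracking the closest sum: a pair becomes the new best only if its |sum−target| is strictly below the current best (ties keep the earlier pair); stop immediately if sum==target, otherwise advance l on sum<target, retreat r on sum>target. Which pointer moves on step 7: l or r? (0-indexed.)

l=0 r=13: -9+39=30 d=25 *, l++
l=1 r=13: -5+39=34 d=21 *, l++
l=2 r=13: 0+39=39 d=16 *, l++
l=3 r=13: 1+39=40 d=15 *, l++
l=4 r=13: 4+39=43 d=12 *, l++
l=5 r=13: 12+39=51 d=4 *, l++
l=6 r=13: 13+39=52 d=3 *, l++

l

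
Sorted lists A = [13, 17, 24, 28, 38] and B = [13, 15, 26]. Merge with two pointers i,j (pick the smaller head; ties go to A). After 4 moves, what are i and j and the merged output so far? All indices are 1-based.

i=3, j=3, merged so far=[13, 13, 15, 17]

i=1 j=1: A[i]=13<=B[j]=13 take 13, i++
i=2 j=1: A[i]=17>B[j]=13 take 13, j++
i=2 j=2: A[i]=17>B[j]=15 take 15, j++
i=2 j=3: A[i]=17<=B[j]=26 take 17, i++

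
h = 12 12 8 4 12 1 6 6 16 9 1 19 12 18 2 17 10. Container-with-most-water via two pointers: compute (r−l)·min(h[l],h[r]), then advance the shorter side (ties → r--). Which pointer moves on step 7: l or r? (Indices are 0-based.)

l=0 r=16: min(12,10)*16=160 best=160 *, r--
l=0 r=15: min(12,17)*15=180 best=180 *, l++
l=1 r=15: min(12,17)*14=168 best=180, l++
l=2 r=15: min(8,17)*13=104 best=180, l++
l=3 r=15: min(4,17)*12=48 best=180, l++
l=4 r=15: min(12,17)*11=132 best=180, l++
l=5 r=15: min(1,17)*10=10 best=180, l++

l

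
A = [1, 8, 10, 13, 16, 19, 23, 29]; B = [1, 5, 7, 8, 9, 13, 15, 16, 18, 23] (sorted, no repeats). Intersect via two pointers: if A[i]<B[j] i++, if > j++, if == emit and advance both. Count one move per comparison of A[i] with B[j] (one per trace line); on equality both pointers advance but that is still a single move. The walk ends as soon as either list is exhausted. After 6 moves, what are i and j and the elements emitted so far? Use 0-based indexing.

i=3, j=5, emitted=[1, 8]

[i=0,j=0] 1==1 emit → i++,j++
[i=1,j=1] 8>5 → j++
[i=1,j=2] 8>7 → j++
[i=1,j=3] 8==8 emit → i++,j++
[i=2,j=4] 10>9 → j++
[i=2,j=5] 10<13 → i++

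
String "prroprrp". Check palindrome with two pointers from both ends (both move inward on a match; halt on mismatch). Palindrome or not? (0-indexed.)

l=0 r=7: 'p'=='p', l++,r--
l=1 r=6: 'r'=='r', l++,r--
l=2 r=5: 'r'=='r', l++,r--
l=3 r=4: 'o'!='p', stop

not a palindrome (mismatch at 3,4)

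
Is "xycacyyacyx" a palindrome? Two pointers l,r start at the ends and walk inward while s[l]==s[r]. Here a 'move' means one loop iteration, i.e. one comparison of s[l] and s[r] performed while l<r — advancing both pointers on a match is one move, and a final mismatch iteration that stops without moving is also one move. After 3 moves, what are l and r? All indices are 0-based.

l=3, r=7

[0,10] 'x'=='x' → l++,r--
[1,9] 'y'=='y' → l++,r--
[2,8] 'c'=='c' → l++,r--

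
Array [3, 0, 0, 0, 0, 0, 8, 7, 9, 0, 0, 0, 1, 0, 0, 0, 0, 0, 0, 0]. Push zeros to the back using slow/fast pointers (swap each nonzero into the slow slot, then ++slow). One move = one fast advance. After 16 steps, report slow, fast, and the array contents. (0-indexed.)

slow=5, fast=16, a=[3, 8, 7, 9, 1, 0, 0, 0, 0, 0, 0, 0, 0, 0, 0, 0, 0, 0, 0, 0]

(s=0,f=0) a[fast]=3≠0 swap→a[0]=3 → slow++,fast++
(s=1,f=1) a[fast]=0 → fast++
(s=1,f=2) a[fast]=0 → fast++
(s=1,f=3) a[fast]=0 → fast++
(s=1,f=4) a[fast]=0 → fast++
(s=1,f=5) a[fast]=0 → fast++
(s=1,f=6) a[fast]=8≠0 swap→a[1]=8 → slow++,fast++
(s=2,f=7) a[fast]=7≠0 swap→a[2]=7 → slow++,fast++
(s=3,f=8) a[fast]=9≠0 swap→a[3]=9 → slow++,fast++
(s=4,f=9) a[fast]=0 → fast++
(s=4,f=10) a[fast]=0 → fast++
(s=4,f=11) a[fast]=0 → fast++
(s=4,f=12) a[fast]=1≠0 swap→a[4]=1 → slow++,fast++
(s=5,f=13) a[fast]=0 → fast++
(s=5,f=14) a[fast]=0 → fast++
(s=5,f=15) a[fast]=0 → fast++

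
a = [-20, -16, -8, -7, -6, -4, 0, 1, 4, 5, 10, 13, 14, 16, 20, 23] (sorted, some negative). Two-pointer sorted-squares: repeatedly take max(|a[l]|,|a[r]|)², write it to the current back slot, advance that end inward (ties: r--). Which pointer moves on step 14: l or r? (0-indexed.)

l

[0,15] |-20|<=|23| out[15]=529 → r--
[0,14] |-20|<=|20| out[14]=400 → r--
[0,13] |-20|>|16| out[13]=400 → l++
[1,13] |-16|<=|16| out[12]=256 → r--
[1,12] |-16|>|14| out[11]=256 → l++
[2,12] |-8|<=|14| out[10]=196 → r--
[2,11] |-8|<=|13| out[9]=169 → r--
[2,10] |-8|<=|10| out[8]=100 → r--
[2,9] |-8|>|5| out[7]=64 → l++
[3,9] |-7|>|5| out[6]=49 → l++
[4,9] |-6|>|5| out[5]=36 → l++
[5,9] |-4|<=|5| out[4]=25 → r--
[5,8] |-4|<=|4| out[3]=16 → r--
[5,7] |-4|>|1| out[2]=16 → l++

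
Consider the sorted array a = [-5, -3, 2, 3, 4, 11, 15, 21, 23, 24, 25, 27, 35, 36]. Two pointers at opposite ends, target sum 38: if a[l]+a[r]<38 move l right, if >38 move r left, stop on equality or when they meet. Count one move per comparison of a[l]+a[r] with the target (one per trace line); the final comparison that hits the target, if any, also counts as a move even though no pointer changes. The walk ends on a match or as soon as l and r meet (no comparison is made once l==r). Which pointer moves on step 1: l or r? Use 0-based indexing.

l=0 r=13: -5+36=31 <38, l++

l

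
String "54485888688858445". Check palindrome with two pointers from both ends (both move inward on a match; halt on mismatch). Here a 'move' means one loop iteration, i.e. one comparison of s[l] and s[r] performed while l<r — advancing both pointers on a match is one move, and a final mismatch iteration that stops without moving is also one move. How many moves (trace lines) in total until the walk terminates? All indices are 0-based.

[0,16] '5'=='5' → l++,r--
[1,15] '4'=='4' → l++,r--
[2,14] '4'=='4' → l++,r--
[3,13] '8'=='8' → l++,r--
[4,12] '5'=='5' → l++,r--
[5,11] '8'=='8' → l++,r--
[6,10] '8'=='8' → l++,r--
[7,9] '8'=='8' → l++,r--

8 moves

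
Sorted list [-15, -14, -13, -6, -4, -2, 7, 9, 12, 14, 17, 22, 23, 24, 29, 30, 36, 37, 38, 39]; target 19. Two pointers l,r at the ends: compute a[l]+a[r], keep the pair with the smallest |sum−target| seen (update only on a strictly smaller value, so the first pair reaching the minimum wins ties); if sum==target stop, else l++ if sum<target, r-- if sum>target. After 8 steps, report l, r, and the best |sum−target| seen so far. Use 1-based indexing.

[1,20] -15+39=24 d=5 * → r--
[1,19] -15+38=23 d=4 * → r--
[1,18] -15+37=22 d=3 * → r--
[1,17] -15+36=21 d=2 * → r--
[1,16] -15+30=15 d=4 → l++
[2,16] -14+30=16 d=3 → l++
[3,16] -13+30=17 d=2 → l++
[4,16] -6+30=24 d=5 → r--

l=4, r=15, best |Δ|=2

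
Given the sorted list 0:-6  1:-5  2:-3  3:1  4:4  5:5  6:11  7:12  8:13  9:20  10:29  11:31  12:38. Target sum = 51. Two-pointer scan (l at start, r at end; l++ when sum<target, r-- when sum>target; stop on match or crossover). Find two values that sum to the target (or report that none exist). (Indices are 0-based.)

(13, 38)

[0,12] -6+38=32 <51 → l++
[1,12] -5+38=33 <51 → l++
[2,12] -3+38=35 <51 → l++
[3,12] 1+38=39 <51 → l++
[4,12] 4+38=42 <51 → l++
[5,12] 5+38=43 <51 → l++
[6,12] 11+38=49 <51 → l++
[7,12] 12+38=50 <51 → l++
[8,12] 13+38=51 → found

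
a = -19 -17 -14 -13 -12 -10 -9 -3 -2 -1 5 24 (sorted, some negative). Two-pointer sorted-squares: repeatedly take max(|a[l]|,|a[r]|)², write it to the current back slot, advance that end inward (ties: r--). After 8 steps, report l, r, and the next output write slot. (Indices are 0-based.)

l=7, r=10, next write slot=3

l=0 r=11: |-19|<=|24| out[11]=576, r--
l=0 r=10: |-19|>|5| out[10]=361, l++
l=1 r=10: |-17|>|5| out[9]=289, l++
l=2 r=10: |-14|>|5| out[8]=196, l++
l=3 r=10: |-13|>|5| out[7]=169, l++
l=4 r=10: |-12|>|5| out[6]=144, l++
l=5 r=10: |-10|>|5| out[5]=100, l++
l=6 r=10: |-9|>|5| out[4]=81, l++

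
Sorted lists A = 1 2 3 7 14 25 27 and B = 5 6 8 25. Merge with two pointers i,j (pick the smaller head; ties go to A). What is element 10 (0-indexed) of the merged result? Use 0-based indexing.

merged[10] = 27

i=0 j=0: A[i]=1<=B[j]=5 take 1, i++
i=1 j=0: A[i]=2<=B[j]=5 take 2, i++
i=2 j=0: A[i]=3<=B[j]=5 take 3, i++
i=3 j=0: A[i]=7>B[j]=5 take 5, j++
i=3 j=1: A[i]=7>B[j]=6 take 6, j++
i=3 j=2: A[i]=7<=B[j]=8 take 7, i++
i=4 j=2: A[i]=14>B[j]=8 take 8, j++
i=4 j=3: A[i]=14<=B[j]=25 take 14, i++
i=5 j=3: A[i]=25<=B[j]=25 take 25, i++
i=6 j=3: A[i]=27>B[j]=25 take 25, j++
i=6 j=4: B done, take A[i]=27, i++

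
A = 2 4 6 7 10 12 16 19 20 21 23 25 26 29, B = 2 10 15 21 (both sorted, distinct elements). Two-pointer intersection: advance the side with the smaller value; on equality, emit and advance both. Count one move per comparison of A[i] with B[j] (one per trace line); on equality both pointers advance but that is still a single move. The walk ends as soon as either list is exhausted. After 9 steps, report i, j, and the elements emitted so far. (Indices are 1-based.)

i=1 j=1: 2==2 emit, i++,j++
i=2 j=2: 4<10, i++
i=3 j=2: 6<10, i++
i=4 j=2: 7<10, i++
i=5 j=2: 10==10 emit, i++,j++
i=6 j=3: 12<15, i++
i=7 j=3: 16>15, j++
i=7 j=4: 16<21, i++
i=8 j=4: 19<21, i++

i=9, j=4, emitted=[2, 10]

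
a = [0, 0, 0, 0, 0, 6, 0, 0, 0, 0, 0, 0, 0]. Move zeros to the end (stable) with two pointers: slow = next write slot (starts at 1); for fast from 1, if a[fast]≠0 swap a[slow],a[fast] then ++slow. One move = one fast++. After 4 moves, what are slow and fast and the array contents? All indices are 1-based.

slow=1, fast=5, a=[0, 0, 0, 0, 0, 6, 0, 0, 0, 0, 0, 0, 0]

(s=1,f=1) a[fast]=0 → fast++
(s=1,f=2) a[fast]=0 → fast++
(s=1,f=3) a[fast]=0 → fast++
(s=1,f=4) a[fast]=0 → fast++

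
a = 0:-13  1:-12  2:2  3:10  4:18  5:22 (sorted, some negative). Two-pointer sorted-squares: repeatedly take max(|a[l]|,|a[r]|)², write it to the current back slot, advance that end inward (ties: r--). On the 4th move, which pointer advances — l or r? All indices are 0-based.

[0,5] |-13|<=|22| out[5]=484 → r--
[0,4] |-13|<=|18| out[4]=324 → r--
[0,3] |-13|>|10| out[3]=169 → l++
[1,3] |-12|>|10| out[2]=144 → l++

l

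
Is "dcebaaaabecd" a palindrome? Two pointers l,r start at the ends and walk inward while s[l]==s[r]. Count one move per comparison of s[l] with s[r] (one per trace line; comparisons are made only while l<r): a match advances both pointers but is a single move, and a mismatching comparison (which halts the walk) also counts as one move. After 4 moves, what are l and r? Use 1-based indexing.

l=5, r=8

l=1 r=12: 'd'=='d', l++,r--
l=2 r=11: 'c'=='c', l++,r--
l=3 r=10: 'e'=='e', l++,r--
l=4 r=9: 'b'=='b', l++,r--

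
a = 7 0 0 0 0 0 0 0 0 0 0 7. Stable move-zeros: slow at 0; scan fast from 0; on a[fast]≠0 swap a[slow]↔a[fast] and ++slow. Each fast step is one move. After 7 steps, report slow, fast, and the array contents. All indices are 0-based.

slow=1, fast=7, a=[7, 0, 0, 0, 0, 0, 0, 0, 0, 0, 0, 7]

slow=0 fast=0: a[fast]=7≠0 swap→a[0]=7, slow++,fast++
slow=1 fast=1: a[fast]=0, fast++
slow=1 fast=2: a[fast]=0, fast++
slow=1 fast=3: a[fast]=0, fast++
slow=1 fast=4: a[fast]=0, fast++
slow=1 fast=5: a[fast]=0, fast++
slow=1 fast=6: a[fast]=0, fast++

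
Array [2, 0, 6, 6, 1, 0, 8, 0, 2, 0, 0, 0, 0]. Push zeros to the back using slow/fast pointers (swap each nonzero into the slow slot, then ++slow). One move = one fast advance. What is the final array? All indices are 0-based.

[2, 6, 6, 1, 8, 2, 0, 0, 0, 0, 0, 0, 0]

slow=0 fast=0: a[fast]=2≠0 swap→a[0]=2, slow++,fast++
slow=1 fast=1: a[fast]=0, fast++
slow=1 fast=2: a[fast]=6≠0 swap→a[1]=6, slow++,fast++
slow=2 fast=3: a[fast]=6≠0 swap→a[2]=6, slow++,fast++
slow=3 fast=4: a[fast]=1≠0 swap→a[3]=1, slow++,fast++
slow=4 fast=5: a[fast]=0, fast++
slow=4 fast=6: a[fast]=8≠0 swap→a[4]=8, slow++,fast++
slow=5 fast=7: a[fast]=0, fast++
slow=5 fast=8: a[fast]=2≠0 swap→a[5]=2, slow++,fast++
slow=6 fast=9: a[fast]=0, fast++
slow=6 fast=10: a[fast]=0, fast++
slow=6 fast=11: a[fast]=0, fast++
slow=6 fast=12: a[fast]=0, fast++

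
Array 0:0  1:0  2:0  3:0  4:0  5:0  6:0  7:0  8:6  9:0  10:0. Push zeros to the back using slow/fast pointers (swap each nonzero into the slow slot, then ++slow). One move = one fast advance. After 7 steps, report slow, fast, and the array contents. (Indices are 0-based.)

slow=0, fast=7, a=[0, 0, 0, 0, 0, 0, 0, 0, 6, 0, 0]

slow=0 fast=0: a[fast]=0, fast++
slow=0 fast=1: a[fast]=0, fast++
slow=0 fast=2: a[fast]=0, fast++
slow=0 fast=3: a[fast]=0, fast++
slow=0 fast=4: a[fast]=0, fast++
slow=0 fast=5: a[fast]=0, fast++
slow=0 fast=6: a[fast]=0, fast++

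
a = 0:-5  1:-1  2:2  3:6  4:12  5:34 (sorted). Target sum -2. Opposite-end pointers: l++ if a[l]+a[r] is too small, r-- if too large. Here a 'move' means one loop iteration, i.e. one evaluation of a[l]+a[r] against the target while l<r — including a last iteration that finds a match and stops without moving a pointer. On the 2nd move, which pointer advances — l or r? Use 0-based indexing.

[0,5] -5+34=29 >-2 → r--
[0,4] -5+12=7 >-2 → r--

r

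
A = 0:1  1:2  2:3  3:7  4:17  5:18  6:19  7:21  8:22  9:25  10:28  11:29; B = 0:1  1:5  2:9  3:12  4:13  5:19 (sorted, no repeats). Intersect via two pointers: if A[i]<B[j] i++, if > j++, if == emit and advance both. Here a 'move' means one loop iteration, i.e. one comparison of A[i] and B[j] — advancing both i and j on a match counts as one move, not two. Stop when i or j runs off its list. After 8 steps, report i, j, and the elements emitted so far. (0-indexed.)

i=0 j=0: 1==1 emit, i++,j++
i=1 j=1: 2<5, i++
i=2 j=1: 3<5, i++
i=3 j=1: 7>5, j++
i=3 j=2: 7<9, i++
i=4 j=2: 17>9, j++
i=4 j=3: 17>12, j++
i=4 j=4: 17>13, j++

i=4, j=5, emitted=[1]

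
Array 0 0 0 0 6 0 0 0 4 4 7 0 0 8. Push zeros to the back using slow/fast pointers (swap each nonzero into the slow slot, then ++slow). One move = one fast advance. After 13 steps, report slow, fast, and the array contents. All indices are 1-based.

slow=5, fast=14, a=[6, 4, 4, 7, 0, 0, 0, 0, 0, 0, 0, 0, 0, 8]

(s=1,f=1) a[fast]=0 → fast++
(s=1,f=2) a[fast]=0 → fast++
(s=1,f=3) a[fast]=0 → fast++
(s=1,f=4) a[fast]=0 → fast++
(s=1,f=5) a[fast]=6≠0 swap→a[1]=6 → slow++,fast++
(s=2,f=6) a[fast]=0 → fast++
(s=2,f=7) a[fast]=0 → fast++
(s=2,f=8) a[fast]=0 → fast++
(s=2,f=9) a[fast]=4≠0 swap→a[2]=4 → slow++,fast++
(s=3,f=10) a[fast]=4≠0 swap→a[3]=4 → slow++,fast++
(s=4,f=11) a[fast]=7≠0 swap→a[4]=7 → slow++,fast++
(s=5,f=12) a[fast]=0 → fast++
(s=5,f=13) a[fast]=0 → fast++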